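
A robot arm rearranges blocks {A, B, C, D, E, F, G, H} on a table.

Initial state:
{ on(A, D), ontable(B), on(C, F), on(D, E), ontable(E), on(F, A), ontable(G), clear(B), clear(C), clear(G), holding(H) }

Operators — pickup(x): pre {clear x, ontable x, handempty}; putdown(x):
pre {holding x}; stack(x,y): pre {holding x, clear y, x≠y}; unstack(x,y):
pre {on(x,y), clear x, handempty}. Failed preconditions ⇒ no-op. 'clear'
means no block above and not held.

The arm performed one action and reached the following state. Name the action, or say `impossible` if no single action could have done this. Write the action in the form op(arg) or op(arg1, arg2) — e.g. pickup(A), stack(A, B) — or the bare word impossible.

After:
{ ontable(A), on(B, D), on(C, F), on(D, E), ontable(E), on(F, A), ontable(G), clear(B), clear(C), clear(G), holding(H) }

target: towers=[A/F/C; E/D/B; G] holding=H
        putdown(H) → towers=[B; E/D/A/F/C; G; H] holding=-
       stack(H, G) → towers=[B; E/D/A/F/C; G/H] holding=-
       stack(H, B) → towers=[B/H; E/D/A/F/C; G] holding=-
       stack(H, C) → towers=[B; E/D/A/F/C/H; G] holding=-
none of the 4 applicable actions match → impossible

impossible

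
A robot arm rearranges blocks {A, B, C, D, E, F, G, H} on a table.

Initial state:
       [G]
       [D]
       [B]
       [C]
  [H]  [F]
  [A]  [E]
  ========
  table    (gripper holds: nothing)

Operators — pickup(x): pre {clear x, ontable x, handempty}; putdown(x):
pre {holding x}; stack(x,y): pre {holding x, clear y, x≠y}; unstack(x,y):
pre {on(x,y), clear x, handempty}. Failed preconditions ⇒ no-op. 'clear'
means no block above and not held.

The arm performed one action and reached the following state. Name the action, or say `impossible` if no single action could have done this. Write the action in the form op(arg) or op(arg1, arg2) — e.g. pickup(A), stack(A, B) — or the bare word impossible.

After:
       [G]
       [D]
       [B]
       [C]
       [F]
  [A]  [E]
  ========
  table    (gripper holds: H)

target: towers=[A; E/F/C/B/D/G] holding=H
     unstack(G, D) → towers=[A/H; E/F/C/B/D] holding=G
     unstack(H, A) → towers=[A; E/F/C/B/D/G] holding=H  ← match

unstack(H, A)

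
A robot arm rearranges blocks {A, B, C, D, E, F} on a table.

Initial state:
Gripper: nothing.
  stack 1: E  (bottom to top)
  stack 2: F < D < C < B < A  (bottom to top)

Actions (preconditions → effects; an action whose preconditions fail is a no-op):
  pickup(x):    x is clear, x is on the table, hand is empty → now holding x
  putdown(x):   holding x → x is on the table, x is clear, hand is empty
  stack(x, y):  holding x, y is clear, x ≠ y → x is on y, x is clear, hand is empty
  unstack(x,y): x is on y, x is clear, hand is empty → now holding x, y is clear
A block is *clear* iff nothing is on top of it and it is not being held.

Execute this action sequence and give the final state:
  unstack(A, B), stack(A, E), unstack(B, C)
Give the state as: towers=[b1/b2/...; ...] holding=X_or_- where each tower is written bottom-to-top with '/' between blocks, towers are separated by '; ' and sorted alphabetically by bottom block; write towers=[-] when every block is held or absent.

towers=[E/A; F/D/C] holding=B

step 1 (unstack(A, B)): towers=[E; F/D/C/B] holding=A
step 2 (stack(A, E)): towers=[E/A; F/D/C/B] holding=-
step 3 (unstack(B, C)): towers=[E/A; F/D/C] holding=B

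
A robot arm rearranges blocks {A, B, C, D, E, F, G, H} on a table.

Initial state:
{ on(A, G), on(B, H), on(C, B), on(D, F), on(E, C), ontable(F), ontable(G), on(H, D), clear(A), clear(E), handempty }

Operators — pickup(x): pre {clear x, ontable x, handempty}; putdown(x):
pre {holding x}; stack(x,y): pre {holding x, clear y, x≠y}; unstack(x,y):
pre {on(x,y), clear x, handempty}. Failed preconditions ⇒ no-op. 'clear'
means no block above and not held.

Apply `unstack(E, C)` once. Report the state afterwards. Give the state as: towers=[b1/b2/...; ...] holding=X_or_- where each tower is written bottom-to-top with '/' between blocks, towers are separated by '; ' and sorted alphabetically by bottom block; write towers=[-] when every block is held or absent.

before: towers=[F/D/H/B/C/E; G/A] holding=-
pre[unstack(E, C)]: on(E,C) ok, clear(E) ok, handempty ok
all met → apply unstack(E, C)
after:  towers=[F/D/H/B/C; G/A] holding=E

towers=[F/D/H/B/C; G/A] holding=E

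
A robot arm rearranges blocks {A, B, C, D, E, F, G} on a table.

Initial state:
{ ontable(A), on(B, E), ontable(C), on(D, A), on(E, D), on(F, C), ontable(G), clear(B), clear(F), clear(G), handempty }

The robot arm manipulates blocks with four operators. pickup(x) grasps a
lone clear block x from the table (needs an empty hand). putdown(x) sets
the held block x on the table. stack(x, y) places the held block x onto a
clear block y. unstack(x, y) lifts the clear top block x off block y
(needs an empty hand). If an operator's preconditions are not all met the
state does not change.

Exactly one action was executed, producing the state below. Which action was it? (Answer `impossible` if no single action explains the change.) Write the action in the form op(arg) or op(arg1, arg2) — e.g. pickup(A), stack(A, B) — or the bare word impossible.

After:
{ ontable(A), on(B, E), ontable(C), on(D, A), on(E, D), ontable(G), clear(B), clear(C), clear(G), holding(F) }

target: towers=[A/D/E/B; C; G] holding=F
     unstack(B, E) → towers=[A/D/E; C/F; G] holding=B
     unstack(F, C) → towers=[A/D/E/B; C; G] holding=F  ← match
         pickup(G) → towers=[A/D/E/B; C/F] holding=G

unstack(F, C)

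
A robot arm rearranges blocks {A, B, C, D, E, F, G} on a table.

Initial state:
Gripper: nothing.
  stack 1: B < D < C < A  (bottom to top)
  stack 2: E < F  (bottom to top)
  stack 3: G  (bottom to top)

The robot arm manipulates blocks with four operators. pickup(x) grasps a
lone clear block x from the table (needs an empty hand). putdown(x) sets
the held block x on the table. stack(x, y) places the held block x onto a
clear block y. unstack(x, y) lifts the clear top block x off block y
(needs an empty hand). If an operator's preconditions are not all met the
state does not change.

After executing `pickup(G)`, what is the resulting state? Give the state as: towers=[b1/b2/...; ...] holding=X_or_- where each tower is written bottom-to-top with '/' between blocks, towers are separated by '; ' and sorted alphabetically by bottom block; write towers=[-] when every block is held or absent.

before: towers=[B/D/C/A; E/F; G] holding=-
pre[pickup(G)]: clear(G) yes, ontable(G) yes, handempty yes
all met → apply pickup(G)
after:  towers=[B/D/C/A; E/F] holding=G

towers=[B/D/C/A; E/F] holding=G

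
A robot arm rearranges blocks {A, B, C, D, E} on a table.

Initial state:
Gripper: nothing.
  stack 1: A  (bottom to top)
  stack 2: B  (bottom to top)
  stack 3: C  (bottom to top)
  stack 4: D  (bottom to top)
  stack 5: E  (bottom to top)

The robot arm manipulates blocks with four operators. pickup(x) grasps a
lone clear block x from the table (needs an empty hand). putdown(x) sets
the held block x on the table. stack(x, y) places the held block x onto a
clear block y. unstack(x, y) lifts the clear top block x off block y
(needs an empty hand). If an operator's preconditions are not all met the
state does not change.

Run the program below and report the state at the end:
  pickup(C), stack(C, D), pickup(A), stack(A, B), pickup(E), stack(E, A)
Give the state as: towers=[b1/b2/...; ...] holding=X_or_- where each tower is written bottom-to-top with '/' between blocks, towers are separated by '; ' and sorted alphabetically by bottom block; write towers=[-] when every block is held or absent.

step 1 (pickup(C)): towers=[A; B; D; E] holding=C
step 2 (stack(C, D)): towers=[A; B; D/C; E] holding=-
step 3 (pickup(A)): towers=[B; D/C; E] holding=A
step 4 (stack(A, B)): towers=[B/A; D/C; E] holding=-
step 5 (pickup(E)): towers=[B/A; D/C] holding=E
step 6 (stack(E, A)): towers=[B/A/E; D/C] holding=-

towers=[B/A/E; D/C] holding=-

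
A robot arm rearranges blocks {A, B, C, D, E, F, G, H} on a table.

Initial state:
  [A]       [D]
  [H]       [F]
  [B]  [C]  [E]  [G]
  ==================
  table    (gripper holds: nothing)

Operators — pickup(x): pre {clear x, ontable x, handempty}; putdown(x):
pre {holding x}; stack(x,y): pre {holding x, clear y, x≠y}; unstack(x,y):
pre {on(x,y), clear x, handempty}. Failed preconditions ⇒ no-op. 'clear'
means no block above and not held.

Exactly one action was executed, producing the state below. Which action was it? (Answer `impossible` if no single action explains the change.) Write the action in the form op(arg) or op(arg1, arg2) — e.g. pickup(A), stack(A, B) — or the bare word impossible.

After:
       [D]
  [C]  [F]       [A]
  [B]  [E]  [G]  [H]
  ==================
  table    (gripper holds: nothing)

impossible

target: towers=[B/C; E/F/D; G; H/A] holding=-
         pickup(G) → towers=[B/H/A; C; E/F/D] holding=G
     unstack(A, H) → towers=[B/H; C; E/F/D; G] holding=A
     unstack(D, F) → towers=[B/H/A; C; E/F; G] holding=D
         pickup(C) → towers=[B/H/A; E/F/D; G] holding=C
none of the 4 applicable actions match → impossible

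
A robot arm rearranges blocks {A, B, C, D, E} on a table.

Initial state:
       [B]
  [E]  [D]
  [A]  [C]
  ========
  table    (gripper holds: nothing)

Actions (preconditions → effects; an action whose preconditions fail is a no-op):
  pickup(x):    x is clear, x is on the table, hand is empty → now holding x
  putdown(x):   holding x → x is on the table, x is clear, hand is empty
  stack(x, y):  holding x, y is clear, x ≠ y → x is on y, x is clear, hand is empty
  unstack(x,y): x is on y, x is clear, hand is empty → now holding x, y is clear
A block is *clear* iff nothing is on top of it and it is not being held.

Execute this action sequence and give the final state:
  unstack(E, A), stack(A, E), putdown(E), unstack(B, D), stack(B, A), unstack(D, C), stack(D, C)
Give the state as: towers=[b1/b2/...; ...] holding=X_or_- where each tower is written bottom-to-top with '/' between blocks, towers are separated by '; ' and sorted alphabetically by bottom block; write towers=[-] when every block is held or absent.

step 1 (unstack(E, A)): towers=[A; C/D/B] holding=E
step 2 (stack(A, E)) [no-op]: towers=[A; C/D/B] holding=E
step 3 (putdown(E)): towers=[A; C/D/B; E] holding=-
step 4 (unstack(B, D)): towers=[A; C/D; E] holding=B
step 5 (stack(B, A)): towers=[A/B; C/D; E] holding=-
step 6 (unstack(D, C)): towers=[A/B; C; E] holding=D
step 7 (stack(D, C)): towers=[A/B; C/D; E] holding=-

towers=[A/B; C/D; E] holding=-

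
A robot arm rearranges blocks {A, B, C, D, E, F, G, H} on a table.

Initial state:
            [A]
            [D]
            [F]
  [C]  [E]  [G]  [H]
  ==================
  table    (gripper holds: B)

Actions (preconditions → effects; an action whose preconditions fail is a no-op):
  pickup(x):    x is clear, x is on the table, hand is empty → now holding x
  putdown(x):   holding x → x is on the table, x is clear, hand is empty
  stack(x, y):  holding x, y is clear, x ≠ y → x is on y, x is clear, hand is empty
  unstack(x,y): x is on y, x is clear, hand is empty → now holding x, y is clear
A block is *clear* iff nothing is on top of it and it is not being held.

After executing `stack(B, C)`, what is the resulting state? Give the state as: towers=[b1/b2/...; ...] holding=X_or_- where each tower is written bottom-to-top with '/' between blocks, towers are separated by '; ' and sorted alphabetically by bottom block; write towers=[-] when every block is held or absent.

before: towers=[C; E; G/F/D/A; H] holding=B
pre[stack(B, C)]: holding(B) ✓, clear(C) ✓, B≠C ✓
all met → apply stack(B, C)
after:  towers=[C/B; E; G/F/D/A; H] holding=-

towers=[C/B; E; G/F/D/A; H] holding=-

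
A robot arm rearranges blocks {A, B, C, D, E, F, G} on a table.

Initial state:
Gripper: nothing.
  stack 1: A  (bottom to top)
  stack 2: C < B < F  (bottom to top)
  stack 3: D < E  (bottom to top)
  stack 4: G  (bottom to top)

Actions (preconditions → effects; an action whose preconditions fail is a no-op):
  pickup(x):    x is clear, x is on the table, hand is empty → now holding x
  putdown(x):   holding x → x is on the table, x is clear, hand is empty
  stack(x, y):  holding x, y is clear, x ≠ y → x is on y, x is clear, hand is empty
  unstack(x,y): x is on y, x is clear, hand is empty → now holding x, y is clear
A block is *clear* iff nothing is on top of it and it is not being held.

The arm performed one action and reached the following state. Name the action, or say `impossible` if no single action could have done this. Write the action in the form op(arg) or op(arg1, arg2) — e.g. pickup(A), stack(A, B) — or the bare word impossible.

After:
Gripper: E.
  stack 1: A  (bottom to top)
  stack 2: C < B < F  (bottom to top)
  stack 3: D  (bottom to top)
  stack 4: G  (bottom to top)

target: towers=[A; C/B/F; D; G] holding=E
     unstack(F, B) → towers=[A; C/B; D/E; G] holding=F
         pickup(G) → towers=[A; C/B/F; D/E] holding=G
         pickup(A) → towers=[C/B/F; D/E; G] holding=A
     unstack(E, D) → towers=[A; C/B/F; D; G] holding=E  ← match

unstack(E, D)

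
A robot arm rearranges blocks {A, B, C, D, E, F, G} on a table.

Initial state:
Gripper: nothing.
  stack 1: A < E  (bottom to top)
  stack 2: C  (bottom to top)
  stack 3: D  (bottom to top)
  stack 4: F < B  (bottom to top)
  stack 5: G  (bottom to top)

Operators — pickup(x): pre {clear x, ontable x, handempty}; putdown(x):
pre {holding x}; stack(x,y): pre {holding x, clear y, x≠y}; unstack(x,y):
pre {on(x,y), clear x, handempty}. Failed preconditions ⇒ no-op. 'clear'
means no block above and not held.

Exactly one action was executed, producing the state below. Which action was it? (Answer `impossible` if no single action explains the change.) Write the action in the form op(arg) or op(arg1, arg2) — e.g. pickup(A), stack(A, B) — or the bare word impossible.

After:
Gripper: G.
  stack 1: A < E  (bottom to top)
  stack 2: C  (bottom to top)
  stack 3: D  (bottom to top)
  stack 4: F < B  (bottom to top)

target: towers=[A/E; C; D; F/B] holding=G
     unstack(B, F) → towers=[A/E; C; D; F; G] holding=B
         pickup(G) → towers=[A/E; C; D; F/B] holding=G  ← match
         pickup(D) → towers=[A/E; C; F/B; G] holding=D
     unstack(E, A) → towers=[A; C; D; F/B; G] holding=E
         pickup(C) → towers=[A/E; D; F/B; G] holding=C

pickup(G)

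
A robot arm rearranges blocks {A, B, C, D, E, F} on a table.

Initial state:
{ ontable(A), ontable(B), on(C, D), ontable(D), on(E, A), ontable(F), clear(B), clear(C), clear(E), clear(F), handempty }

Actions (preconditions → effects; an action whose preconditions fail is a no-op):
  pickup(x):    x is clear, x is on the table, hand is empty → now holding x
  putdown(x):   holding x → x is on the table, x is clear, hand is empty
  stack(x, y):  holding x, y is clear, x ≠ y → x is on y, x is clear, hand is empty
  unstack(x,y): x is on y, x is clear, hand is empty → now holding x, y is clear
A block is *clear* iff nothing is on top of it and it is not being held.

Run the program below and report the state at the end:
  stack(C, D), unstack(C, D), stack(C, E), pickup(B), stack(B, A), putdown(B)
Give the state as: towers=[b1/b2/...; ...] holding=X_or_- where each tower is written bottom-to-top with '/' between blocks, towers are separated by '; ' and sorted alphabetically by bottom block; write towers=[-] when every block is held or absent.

step 1 (stack(C, D)) [no-op]: towers=[A/E; B; D/C; F] holding=-
step 2 (unstack(C, D)): towers=[A/E; B; D; F] holding=C
step 3 (stack(C, E)): towers=[A/E/C; B; D; F] holding=-
step 4 (pickup(B)): towers=[A/E/C; D; F] holding=B
step 5 (stack(B, A)) [no-op]: towers=[A/E/C; D; F] holding=B
step 6 (putdown(B)): towers=[A/E/C; B; D; F] holding=-

towers=[A/E/C; B; D; F] holding=-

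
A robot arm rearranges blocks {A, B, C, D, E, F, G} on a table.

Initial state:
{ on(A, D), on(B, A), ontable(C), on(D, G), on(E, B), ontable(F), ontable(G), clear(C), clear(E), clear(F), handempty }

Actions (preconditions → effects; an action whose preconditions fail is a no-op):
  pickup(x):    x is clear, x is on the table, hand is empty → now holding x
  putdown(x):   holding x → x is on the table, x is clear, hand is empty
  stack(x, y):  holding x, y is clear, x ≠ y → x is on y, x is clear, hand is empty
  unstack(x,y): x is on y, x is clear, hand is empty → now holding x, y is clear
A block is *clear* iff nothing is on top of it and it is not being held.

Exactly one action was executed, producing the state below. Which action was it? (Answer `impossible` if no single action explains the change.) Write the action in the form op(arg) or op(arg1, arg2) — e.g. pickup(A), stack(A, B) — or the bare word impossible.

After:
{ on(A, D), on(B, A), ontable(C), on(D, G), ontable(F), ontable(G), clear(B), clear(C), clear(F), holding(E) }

target: towers=[C; F; G/D/A/B] holding=E
         pickup(F) → towers=[C; G/D/A/B/E] holding=F
     unstack(E, B) → towers=[C; F; G/D/A/B] holding=E  ← match
         pickup(C) → towers=[F; G/D/A/B/E] holding=C

unstack(E, B)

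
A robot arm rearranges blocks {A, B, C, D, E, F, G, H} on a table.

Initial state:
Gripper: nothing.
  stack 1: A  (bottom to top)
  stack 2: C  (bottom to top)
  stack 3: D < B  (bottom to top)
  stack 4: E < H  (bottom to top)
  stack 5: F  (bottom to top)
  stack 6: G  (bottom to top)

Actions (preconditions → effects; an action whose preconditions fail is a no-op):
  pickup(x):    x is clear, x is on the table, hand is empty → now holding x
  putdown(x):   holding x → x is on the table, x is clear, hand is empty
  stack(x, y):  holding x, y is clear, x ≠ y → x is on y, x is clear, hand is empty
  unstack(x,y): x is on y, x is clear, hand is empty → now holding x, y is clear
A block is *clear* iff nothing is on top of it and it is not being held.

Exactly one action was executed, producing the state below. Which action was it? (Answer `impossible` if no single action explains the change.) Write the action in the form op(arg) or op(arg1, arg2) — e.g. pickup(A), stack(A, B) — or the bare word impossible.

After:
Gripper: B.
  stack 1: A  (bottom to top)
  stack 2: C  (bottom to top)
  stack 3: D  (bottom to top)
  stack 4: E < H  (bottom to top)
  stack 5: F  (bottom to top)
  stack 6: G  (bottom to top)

unstack(B, D)

target: towers=[A; C; D; E/H; F; G] holding=B
         pickup(G) → towers=[A; C; D/B; E/H; F] holding=G
         pickup(A) → towers=[C; D/B; E/H; F; G] holding=A
     unstack(H, E) → towers=[A; C; D/B; E; F; G] holding=H
     unstack(B, D) → towers=[A; C; D; E/H; F; G] holding=B  ← match
         pickup(F) → towers=[A; C; D/B; E/H; G] holding=F
         pickup(C) → towers=[A; D/B; E/H; F; G] holding=C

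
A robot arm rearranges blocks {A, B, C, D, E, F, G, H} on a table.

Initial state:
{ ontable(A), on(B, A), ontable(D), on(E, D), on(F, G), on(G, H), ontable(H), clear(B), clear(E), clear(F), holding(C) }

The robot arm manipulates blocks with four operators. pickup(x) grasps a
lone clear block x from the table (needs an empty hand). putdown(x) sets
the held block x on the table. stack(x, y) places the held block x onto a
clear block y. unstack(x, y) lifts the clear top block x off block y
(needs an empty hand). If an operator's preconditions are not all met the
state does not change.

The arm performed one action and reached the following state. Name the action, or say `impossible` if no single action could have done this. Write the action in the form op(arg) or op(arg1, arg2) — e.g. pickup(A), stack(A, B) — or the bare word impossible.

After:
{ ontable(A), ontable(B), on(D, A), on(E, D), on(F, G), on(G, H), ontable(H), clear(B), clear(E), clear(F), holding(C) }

target: towers=[A/D/E; B; H/G/F] holding=C
        putdown(C) → towers=[A/B; C; D/E; H/G/F] holding=-
       stack(C, E) → towers=[A/B; D/E/C; H/G/F] holding=-
       stack(C, B) → towers=[A/B/C; D/E; H/G/F] holding=-
       stack(C, F) → towers=[A/B; D/E; H/G/F/C] holding=-
none of the 4 applicable actions match → impossible

impossible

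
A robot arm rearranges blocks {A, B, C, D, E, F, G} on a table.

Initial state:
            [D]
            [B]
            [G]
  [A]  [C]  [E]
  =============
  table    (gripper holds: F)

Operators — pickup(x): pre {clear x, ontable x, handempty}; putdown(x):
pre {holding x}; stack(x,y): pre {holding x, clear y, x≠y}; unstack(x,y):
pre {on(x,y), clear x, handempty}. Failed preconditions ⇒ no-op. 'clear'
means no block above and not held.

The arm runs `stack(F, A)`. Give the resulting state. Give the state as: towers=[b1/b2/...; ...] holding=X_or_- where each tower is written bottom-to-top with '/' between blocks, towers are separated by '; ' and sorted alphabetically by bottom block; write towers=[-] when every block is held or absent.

towers=[A/F; C; E/G/B/D] holding=-

before: towers=[A; C; E/G/B/D] holding=F
pre[stack(F, A)]: holding(F) yes, clear(A) yes, F≠A yes
all met → apply stack(F, A)
after:  towers=[A/F; C; E/G/B/D] holding=-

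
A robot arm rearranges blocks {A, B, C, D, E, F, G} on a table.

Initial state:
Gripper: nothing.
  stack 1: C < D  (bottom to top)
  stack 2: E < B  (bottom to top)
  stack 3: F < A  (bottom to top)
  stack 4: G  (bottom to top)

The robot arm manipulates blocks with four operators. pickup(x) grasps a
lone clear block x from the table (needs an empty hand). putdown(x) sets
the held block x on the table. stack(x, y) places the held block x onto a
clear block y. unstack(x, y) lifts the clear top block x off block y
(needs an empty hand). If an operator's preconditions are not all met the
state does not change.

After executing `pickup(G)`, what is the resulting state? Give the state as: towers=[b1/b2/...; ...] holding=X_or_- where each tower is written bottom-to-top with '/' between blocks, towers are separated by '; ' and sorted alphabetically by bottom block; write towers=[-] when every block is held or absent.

before: towers=[C/D; E/B; F/A; G] holding=-
pre[pickup(G)]: clear(G) ok, ontable(G) ok, handempty ok
all met → apply pickup(G)
after:  towers=[C/D; E/B; F/A] holding=G

towers=[C/D; E/B; F/A] holding=G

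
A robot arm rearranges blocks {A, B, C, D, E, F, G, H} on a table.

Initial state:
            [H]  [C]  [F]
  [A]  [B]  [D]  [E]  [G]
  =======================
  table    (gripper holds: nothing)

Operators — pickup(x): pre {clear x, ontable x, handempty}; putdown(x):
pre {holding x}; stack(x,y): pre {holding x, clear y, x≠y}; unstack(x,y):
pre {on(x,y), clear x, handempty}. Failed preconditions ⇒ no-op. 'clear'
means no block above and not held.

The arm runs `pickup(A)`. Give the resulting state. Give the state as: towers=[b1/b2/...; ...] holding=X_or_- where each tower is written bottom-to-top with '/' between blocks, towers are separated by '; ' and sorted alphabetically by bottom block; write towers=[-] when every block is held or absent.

towers=[B; D/H; E/C; G/F] holding=A

before: towers=[A; B; D/H; E/C; G/F] holding=-
pre[pickup(A)]: clear(A) ok, ontable(A) ok, handempty ok
all met → apply pickup(A)
after:  towers=[B; D/H; E/C; G/F] holding=A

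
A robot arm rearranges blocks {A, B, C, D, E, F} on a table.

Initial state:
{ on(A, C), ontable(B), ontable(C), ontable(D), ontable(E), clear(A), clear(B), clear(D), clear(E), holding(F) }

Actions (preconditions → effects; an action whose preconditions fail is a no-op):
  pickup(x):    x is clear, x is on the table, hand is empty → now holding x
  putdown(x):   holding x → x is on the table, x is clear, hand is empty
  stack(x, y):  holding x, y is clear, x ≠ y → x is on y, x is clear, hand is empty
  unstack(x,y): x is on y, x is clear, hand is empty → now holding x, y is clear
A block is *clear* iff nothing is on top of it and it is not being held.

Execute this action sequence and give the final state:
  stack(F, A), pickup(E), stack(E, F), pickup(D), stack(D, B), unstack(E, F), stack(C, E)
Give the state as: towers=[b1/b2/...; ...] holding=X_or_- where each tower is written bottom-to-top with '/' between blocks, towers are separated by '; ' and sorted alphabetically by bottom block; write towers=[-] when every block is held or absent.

step 1 (stack(F, A)): towers=[B; C/A/F; D; E] holding=-
step 2 (pickup(E)): towers=[B; C/A/F; D] holding=E
step 3 (stack(E, F)): towers=[B; C/A/F/E; D] holding=-
step 4 (pickup(D)): towers=[B; C/A/F/E] holding=D
step 5 (stack(D, B)): towers=[B/D; C/A/F/E] holding=-
step 6 (unstack(E, F)): towers=[B/D; C/A/F] holding=E
step 7 (stack(C, E)) [no-op]: towers=[B/D; C/A/F] holding=E

towers=[B/D; C/A/F] holding=E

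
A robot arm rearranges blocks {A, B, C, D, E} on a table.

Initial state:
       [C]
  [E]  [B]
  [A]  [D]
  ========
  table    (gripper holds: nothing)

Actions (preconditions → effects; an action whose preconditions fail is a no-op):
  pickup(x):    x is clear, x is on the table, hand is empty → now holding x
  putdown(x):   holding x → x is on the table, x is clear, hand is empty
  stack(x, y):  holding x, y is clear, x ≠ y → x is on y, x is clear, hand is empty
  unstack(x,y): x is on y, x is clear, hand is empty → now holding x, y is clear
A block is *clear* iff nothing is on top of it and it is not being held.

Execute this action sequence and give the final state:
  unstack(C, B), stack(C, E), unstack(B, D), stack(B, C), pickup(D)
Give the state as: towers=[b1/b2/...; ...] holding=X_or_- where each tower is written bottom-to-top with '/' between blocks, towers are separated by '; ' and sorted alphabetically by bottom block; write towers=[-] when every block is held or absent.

towers=[A/E/C/B] holding=D

step 1 (unstack(C, B)): towers=[A/E; D/B] holding=C
step 2 (stack(C, E)): towers=[A/E/C; D/B] holding=-
step 3 (unstack(B, D)): towers=[A/E/C; D] holding=B
step 4 (stack(B, C)): towers=[A/E/C/B; D] holding=-
step 5 (pickup(D)): towers=[A/E/C/B] holding=D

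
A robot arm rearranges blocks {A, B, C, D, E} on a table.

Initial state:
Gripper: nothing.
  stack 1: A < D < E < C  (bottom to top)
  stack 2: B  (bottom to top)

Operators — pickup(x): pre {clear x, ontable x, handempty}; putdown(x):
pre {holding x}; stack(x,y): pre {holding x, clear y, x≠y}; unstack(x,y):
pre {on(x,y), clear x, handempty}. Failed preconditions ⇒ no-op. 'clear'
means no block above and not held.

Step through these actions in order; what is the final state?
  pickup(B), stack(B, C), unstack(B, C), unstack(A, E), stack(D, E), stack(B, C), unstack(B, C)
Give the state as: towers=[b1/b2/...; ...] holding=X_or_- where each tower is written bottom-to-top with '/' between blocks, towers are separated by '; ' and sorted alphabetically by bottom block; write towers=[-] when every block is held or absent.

towers=[A/D/E/C] holding=B

step 1 (pickup(B)): towers=[A/D/E/C] holding=B
step 2 (stack(B, C)): towers=[A/D/E/C/B] holding=-
step 3 (unstack(B, C)): towers=[A/D/E/C] holding=B
step 4 (unstack(A, E)) [no-op]: towers=[A/D/E/C] holding=B
step 5 (stack(D, E)) [no-op]: towers=[A/D/E/C] holding=B
step 6 (stack(B, C)): towers=[A/D/E/C/B] holding=-
step 7 (unstack(B, C)): towers=[A/D/E/C] holding=B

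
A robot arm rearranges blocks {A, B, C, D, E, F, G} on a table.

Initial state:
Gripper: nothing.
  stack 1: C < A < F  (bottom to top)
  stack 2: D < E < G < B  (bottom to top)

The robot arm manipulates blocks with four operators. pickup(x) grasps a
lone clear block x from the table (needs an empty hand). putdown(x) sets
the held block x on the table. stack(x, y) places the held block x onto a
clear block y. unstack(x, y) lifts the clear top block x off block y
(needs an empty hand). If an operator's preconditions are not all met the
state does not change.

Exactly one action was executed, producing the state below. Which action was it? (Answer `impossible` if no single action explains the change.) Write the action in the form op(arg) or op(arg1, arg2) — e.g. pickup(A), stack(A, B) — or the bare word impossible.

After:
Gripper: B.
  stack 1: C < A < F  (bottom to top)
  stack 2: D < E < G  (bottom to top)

unstack(B, G)

target: towers=[C/A/F; D/E/G] holding=B
     unstack(B, G) → towers=[C/A/F; D/E/G] holding=B  ← match
     unstack(F, A) → towers=[C/A; D/E/G/B] holding=F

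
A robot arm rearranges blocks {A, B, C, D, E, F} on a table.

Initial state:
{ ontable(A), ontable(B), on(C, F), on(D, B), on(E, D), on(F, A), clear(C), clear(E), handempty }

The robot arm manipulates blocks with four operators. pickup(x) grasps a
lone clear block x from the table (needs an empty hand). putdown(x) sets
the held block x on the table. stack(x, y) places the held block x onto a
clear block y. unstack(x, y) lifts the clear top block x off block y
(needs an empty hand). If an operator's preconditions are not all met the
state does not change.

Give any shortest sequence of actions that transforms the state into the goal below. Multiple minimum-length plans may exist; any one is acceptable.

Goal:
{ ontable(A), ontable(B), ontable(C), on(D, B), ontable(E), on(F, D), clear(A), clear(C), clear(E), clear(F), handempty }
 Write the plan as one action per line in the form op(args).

unstack(E, D)
putdown(E)
unstack(C, F)
putdown(C)
unstack(F, A)
stack(F, D)

step 1 (unstack(E, D)): towers=[A/F/C; B/D] holding=E
step 2 (putdown(E)): towers=[A/F/C; B/D; E] holding=-
step 3 (unstack(C, F)): towers=[A/F; B/D; E] holding=C
step 4 (putdown(C)): towers=[A/F; B/D; C; E] holding=-
step 5 (unstack(F, A)): towers=[A; B/D; C; E] holding=F
step 6 (stack(F, D)): towers=[A; B/D/F; C; E] holding=-
goal check: towers=[A; B/D/F; C; E] holding=- — reached (length 6, optimal by BFS)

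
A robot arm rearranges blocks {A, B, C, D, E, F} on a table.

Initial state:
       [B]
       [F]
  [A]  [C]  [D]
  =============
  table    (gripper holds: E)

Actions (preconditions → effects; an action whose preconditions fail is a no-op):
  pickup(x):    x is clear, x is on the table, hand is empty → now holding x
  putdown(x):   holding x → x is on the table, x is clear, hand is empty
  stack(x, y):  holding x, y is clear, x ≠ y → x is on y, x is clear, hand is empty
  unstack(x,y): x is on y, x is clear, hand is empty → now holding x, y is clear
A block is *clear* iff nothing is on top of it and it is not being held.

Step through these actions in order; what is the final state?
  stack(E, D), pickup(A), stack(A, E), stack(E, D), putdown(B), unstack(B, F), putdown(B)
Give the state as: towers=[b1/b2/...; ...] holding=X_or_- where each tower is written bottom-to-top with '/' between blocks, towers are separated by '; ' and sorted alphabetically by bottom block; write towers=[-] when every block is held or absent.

towers=[B; C/F; D/E/A] holding=-

step 1 (stack(E, D)): towers=[A; C/F/B; D/E] holding=-
step 2 (pickup(A)): towers=[C/F/B; D/E] holding=A
step 3 (stack(A, E)): towers=[C/F/B; D/E/A] holding=-
step 4 (stack(E, D)) [no-op]: towers=[C/F/B; D/E/A] holding=-
step 5 (putdown(B)) [no-op]: towers=[C/F/B; D/E/A] holding=-
step 6 (unstack(B, F)): towers=[C/F; D/E/A] holding=B
step 7 (putdown(B)): towers=[B; C/F; D/E/A] holding=-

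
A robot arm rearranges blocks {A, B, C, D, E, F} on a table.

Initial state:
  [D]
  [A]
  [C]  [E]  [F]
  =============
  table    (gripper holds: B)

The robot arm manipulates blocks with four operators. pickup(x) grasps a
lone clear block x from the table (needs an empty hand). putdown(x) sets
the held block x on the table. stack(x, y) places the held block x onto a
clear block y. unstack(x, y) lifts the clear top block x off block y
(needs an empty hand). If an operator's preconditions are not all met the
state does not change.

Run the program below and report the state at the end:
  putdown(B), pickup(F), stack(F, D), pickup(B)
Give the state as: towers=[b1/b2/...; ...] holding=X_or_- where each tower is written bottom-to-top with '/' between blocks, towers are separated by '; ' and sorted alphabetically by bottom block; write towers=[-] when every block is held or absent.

step 1 (putdown(B)): towers=[B; C/A/D; E; F] holding=-
step 2 (pickup(F)): towers=[B; C/A/D; E] holding=F
step 3 (stack(F, D)): towers=[B; C/A/D/F; E] holding=-
step 4 (pickup(B)): towers=[C/A/D/F; E] holding=B

towers=[C/A/D/F; E] holding=B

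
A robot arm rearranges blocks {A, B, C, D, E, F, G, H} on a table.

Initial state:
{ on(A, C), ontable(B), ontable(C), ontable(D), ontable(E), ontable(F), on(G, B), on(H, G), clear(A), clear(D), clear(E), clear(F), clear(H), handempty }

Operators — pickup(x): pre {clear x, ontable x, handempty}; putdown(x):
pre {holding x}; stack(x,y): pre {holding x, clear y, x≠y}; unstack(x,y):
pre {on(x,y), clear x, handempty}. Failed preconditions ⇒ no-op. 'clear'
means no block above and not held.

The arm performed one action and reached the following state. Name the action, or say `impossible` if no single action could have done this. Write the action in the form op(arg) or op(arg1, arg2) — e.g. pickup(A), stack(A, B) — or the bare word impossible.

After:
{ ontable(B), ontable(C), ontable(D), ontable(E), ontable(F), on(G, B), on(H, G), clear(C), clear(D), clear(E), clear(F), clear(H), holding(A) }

unstack(A, C)

target: towers=[B/G/H; C; D; E; F] holding=A
     unstack(A, C) → towers=[B/G/H; C; D; E; F] holding=A  ← match
         pickup(E) → towers=[B/G/H; C/A; D; F] holding=E
     unstack(H, G) → towers=[B/G; C/A; D; E; F] holding=H
         pickup(F) → towers=[B/G/H; C/A; D; E] holding=F
         pickup(D) → towers=[B/G/H; C/A; E; F] holding=D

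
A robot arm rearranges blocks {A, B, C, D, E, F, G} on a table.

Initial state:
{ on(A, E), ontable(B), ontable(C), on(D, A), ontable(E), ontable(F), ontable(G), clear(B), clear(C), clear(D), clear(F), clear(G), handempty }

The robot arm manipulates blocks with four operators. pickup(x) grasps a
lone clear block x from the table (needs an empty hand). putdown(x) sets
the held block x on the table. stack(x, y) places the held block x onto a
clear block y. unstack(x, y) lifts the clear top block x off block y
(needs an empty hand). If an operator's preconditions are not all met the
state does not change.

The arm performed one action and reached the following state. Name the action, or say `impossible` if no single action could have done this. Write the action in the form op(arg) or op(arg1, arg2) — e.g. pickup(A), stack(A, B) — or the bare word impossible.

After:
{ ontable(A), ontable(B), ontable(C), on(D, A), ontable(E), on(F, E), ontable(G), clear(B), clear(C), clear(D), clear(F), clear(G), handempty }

target: towers=[A/D; B; C; E/F; G] holding=-
         pickup(B) → towers=[C; E/A/D; F; G] holding=B
         pickup(F) → towers=[B; C; E/A/D; G] holding=F
         pickup(G) → towers=[B; C; E/A/D; F] holding=G
     unstack(D, A) → towers=[B; C; E/A; F; G] holding=D
         pickup(C) → towers=[B; E/A/D; F; G] holding=C
none of the 5 applicable actions match → impossible

impossible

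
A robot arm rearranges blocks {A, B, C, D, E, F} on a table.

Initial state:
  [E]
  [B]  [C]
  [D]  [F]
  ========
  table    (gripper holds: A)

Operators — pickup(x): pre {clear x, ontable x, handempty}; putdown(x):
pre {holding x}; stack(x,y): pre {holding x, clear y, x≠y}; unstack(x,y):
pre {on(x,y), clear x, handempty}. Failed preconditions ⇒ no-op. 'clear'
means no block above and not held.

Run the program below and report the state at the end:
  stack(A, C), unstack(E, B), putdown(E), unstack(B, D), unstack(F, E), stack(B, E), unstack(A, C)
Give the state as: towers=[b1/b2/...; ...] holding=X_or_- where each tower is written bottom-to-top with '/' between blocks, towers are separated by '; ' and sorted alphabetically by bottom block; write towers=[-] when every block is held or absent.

towers=[D; E/B; F/C] holding=A

step 1 (stack(A, C)): towers=[D/B/E; F/C/A] holding=-
step 2 (unstack(E, B)): towers=[D/B; F/C/A] holding=E
step 3 (putdown(E)): towers=[D/B; E; F/C/A] holding=-
step 4 (unstack(B, D)): towers=[D; E; F/C/A] holding=B
step 5 (unstack(F, E)) [no-op]: towers=[D; E; F/C/A] holding=B
step 6 (stack(B, E)): towers=[D; E/B; F/C/A] holding=-
step 7 (unstack(A, C)): towers=[D; E/B; F/C] holding=A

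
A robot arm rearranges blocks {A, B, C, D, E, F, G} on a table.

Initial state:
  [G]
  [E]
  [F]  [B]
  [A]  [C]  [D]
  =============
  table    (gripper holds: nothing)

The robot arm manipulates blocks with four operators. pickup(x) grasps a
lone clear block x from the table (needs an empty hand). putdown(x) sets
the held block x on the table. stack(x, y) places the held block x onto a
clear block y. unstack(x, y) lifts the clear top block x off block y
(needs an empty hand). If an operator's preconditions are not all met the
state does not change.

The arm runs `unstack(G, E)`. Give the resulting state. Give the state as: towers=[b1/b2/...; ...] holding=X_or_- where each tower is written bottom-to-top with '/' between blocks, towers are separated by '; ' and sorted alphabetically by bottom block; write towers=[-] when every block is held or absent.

before: towers=[A/F/E/G; C/B; D] holding=-
pre[unstack(G, E)]: on(G,E) ✓, clear(G) ✓, handempty ✓
all met → apply unstack(G, E)
after:  towers=[A/F/E; C/B; D] holding=G

towers=[A/F/E; C/B; D] holding=G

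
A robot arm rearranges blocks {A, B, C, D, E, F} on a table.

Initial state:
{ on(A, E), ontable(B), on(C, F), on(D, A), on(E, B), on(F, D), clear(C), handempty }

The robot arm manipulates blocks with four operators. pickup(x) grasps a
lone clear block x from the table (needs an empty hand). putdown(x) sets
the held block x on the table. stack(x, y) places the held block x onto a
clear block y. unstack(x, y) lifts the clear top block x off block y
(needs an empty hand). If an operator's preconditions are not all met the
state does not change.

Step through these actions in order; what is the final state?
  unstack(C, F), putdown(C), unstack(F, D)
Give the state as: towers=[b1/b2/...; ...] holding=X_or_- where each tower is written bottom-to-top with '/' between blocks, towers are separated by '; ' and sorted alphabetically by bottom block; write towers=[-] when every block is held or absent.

towers=[B/E/A/D; C] holding=F

step 1 (unstack(C, F)): towers=[B/E/A/D/F] holding=C
step 2 (putdown(C)): towers=[B/E/A/D/F; C] holding=-
step 3 (unstack(F, D)): towers=[B/E/A/D; C] holding=F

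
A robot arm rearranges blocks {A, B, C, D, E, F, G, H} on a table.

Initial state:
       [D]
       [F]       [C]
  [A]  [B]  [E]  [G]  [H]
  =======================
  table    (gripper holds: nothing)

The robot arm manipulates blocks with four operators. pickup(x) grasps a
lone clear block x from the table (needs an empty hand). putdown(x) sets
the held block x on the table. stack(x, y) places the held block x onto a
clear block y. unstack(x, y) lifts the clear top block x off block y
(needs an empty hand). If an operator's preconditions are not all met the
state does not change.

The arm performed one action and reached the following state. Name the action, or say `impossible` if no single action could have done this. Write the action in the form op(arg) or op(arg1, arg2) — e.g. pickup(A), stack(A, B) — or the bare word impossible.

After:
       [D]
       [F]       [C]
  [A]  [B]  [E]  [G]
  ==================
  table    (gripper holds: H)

pickup(H)

target: towers=[A; B/F/D; E; G/C] holding=H
         pickup(A) → towers=[B/F/D; E; G/C; H] holding=A
         pickup(E) → towers=[A; B/F/D; G/C; H] holding=E
         pickup(H) → towers=[A; B/F/D; E; G/C] holding=H  ← match
     unstack(D, F) → towers=[A; B/F; E; G/C; H] holding=D
     unstack(C, G) → towers=[A; B/F/D; E; G; H] holding=C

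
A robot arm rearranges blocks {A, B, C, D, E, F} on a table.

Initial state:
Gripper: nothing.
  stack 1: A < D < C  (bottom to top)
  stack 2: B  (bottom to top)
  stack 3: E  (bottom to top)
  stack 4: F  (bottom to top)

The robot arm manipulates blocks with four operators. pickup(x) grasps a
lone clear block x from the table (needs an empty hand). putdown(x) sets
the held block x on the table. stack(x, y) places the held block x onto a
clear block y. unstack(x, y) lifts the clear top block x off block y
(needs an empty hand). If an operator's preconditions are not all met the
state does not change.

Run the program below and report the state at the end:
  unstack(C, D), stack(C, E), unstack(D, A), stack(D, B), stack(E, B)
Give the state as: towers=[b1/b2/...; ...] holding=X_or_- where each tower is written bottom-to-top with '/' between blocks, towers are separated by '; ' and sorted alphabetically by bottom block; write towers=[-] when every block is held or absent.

step 1 (unstack(C, D)): towers=[A/D; B; E; F] holding=C
step 2 (stack(C, E)): towers=[A/D; B; E/C; F] holding=-
step 3 (unstack(D, A)): towers=[A; B; E/C; F] holding=D
step 4 (stack(D, B)): towers=[A; B/D; E/C; F] holding=-
step 5 (stack(E, B)) [no-op]: towers=[A; B/D; E/C; F] holding=-

towers=[A; B/D; E/C; F] holding=-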